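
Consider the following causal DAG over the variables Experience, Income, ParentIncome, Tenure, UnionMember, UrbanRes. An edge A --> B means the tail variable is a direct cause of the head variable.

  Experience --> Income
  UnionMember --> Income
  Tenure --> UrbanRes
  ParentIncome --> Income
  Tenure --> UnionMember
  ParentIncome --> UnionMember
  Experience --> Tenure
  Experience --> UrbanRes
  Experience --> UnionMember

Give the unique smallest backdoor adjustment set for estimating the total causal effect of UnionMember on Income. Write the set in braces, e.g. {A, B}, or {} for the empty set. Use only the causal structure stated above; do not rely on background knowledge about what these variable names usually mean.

Variables eligible for adjustment (non-descendants of UnionMember, excluding UnionMember and Income): {Experience, ParentIncome, Tenure, UrbanRes}.
Backdoor paths from UnionMember to Income:
  P1: UnionMember <- Experience -> Income
  P2: UnionMember <- ParentIncome -> Income
  P3: UnionMember <- Tenure <- Experience -> Income
  P4: UnionMember <- Tenure -> UrbanRes <- Experience -> Income
The empty set is not sufficient: P1 (UnionMember <- Experience -> Income) has no collider blocking it and no conditioned non-collider, so it is open.
Try {Experience, ParentIncome}:
  P1: blocked at fork node Experience ∈ conditioning set.
  P2: blocked at fork node ParentIncome ∈ conditioning set.
  P3: blocked at fork node Experience ∈ conditioning set.
  P4: blocked at collider UrbanRes (neither it nor any descendant is in the conditioning set).
{Experience, ParentIncome} contains no descendant of UnionMember and blocks every backdoor path.
Every element of {Experience, ParentIncome} is needed (dropping Experience leaves P1 open; dropping ParentIncome leaves P2 open), so no proper subset is valid.
Among all size-2 subsets of the eligible variables, only {Experience, ParentIncome} blocks every backdoor path, so it is the unique smallest valid adjustment set.

{Experience, ParentIncome}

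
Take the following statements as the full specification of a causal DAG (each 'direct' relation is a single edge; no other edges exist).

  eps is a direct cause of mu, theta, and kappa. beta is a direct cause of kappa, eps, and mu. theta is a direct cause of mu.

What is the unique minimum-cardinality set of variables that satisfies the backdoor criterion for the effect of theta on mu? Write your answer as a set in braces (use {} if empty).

{eps}

Variables eligible for adjustment (non-descendants of theta, excluding theta and mu): {beta, eps, kappa}.
Backdoor paths from theta to mu:
  P1: theta <- eps <- beta -> mu
  P2: theta <- eps -> kappa <- beta -> mu
  P3: theta <- eps -> mu
The empty set is not sufficient: P1 (theta <- eps <- beta -> mu) has no collider blocking it and no conditioned non-collider, so it is open.
Try {eps}:
  P1: blocked at chain node eps ∈ conditioning set.
  P2: blocked at fork node eps ∈ conditioning set.
  P3: blocked at fork node eps ∈ conditioning set.
{eps} contains no descendant of theta and blocks every backdoor path.
No other singleton works — e.g. {beta} leaves P3 open — so {eps} is the unique smallest valid adjustment set.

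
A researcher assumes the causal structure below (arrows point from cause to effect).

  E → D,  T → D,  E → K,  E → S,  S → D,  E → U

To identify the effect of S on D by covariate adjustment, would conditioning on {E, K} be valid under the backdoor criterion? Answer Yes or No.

Yes

Backdoor paths from S to D (paths whose first edge points into S):
  P1: S <- E -> D
Condition 1 (no descendant of S in the set): holds — descendants of S are {D}; none are in {E, K}.
Condition 2 (every backdoor path blocked by {E, K}):
  P1: blocked at fork node E ∈ conditioning set.
{E, K} satisfies the backdoor criterion.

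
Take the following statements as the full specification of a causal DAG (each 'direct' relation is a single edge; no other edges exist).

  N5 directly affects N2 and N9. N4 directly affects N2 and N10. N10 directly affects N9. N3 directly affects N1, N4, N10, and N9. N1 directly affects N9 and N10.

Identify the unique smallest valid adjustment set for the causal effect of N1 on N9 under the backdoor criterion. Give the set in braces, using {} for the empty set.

{N3}

Variables eligible for adjustment (non-descendants of N1, excluding N1 and N9): {N2, N3, N4, N5}.
Backdoor paths from N1 to N9:
  P1: N1 <- N3 -> N4 -> N10 -> N9
  P2: N1 <- N3 -> N4 -> N2 <- N5 -> N9
  P3: N1 <- N3 -> N10 <- N4 -> N2 <- N5 -> N9
  P4: N1 <- N3 -> N10 -> N9
  P5: N1 <- N3 -> N9
The empty set is not sufficient: P1 (N1 <- N3 -> N4 -> N10 -> N9) has no collider blocking it and no conditioned non-collider, so it is open.
Try {N3}:
  P1: blocked at fork node N3 ∈ conditioning set.
  P2: blocked at fork node N3 ∈ conditioning set.
  P3: blocked at fork node N3 ∈ conditioning set.
  P4: blocked at fork node N3 ∈ conditioning set.
  P5: blocked at fork node N3 ∈ conditioning set.
{N3} contains no descendant of N1 and blocks every backdoor path.
No other singleton works — e.g. {N4} leaves P4 open — so {N3} is the unique smallest valid adjustment set.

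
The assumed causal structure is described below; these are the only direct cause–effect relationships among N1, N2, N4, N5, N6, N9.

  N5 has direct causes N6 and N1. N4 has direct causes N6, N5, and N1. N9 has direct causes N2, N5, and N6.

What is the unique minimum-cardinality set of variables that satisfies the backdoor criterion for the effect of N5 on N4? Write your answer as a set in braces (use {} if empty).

Variables eligible for adjustment (non-descendants of N5, excluding N5 and N4): {N1, N2, N6}.
Backdoor paths from N5 to N4:
  P1: N5 <- N1 -> N4
  P2: N5 <- N6 -> N4
The empty set is not sufficient: P1 (N5 <- N1 -> N4) has no collider blocking it and no conditioned non-collider, so it is open.
Try {N1, N6}:
  P1: blocked at fork node N1 ∈ conditioning set.
  P2: blocked at fork node N6 ∈ conditioning set.
{N1, N6} contains no descendant of N5 and blocks every backdoor path.
Every element of {N1, N6} is needed (dropping N1 leaves P1 open; dropping N6 leaves P2 open), so no proper subset is valid.
Among all size-2 subsets of the eligible variables, only {N1, N6} blocks every backdoor path, so it is the unique smallest valid adjustment set.

{N1, N6}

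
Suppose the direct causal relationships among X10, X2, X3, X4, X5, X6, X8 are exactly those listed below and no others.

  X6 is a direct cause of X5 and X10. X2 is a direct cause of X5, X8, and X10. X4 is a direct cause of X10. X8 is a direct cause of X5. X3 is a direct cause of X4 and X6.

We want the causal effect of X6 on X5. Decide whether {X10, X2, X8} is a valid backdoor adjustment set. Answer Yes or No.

No

Backdoor paths from X6 to X5 (paths whose first edge points into X6):
  P1: X6 <- X3 -> X4 -> X10 <- X2 -> X8 -> X5
  P2: X6 <- X3 -> X4 -> X10 <- X2 -> X5
Condition 1 (no descendant of X6 in the set): FAILS — X10 is a descendant of X6.
Condition 2 (every backdoor path blocked by {X10, X2, X8}):
  P1: blocked at fork node X2 ∈ conditioning set.
  P2: blocked at fork node X2 ∈ conditioning set.
{X10, X2, X8} does not satisfy the backdoor criterion.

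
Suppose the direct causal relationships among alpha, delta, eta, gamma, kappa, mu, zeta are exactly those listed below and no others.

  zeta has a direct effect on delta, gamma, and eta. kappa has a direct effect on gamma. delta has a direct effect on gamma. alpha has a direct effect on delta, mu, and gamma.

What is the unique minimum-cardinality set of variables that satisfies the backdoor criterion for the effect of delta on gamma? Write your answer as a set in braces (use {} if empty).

{alpha, zeta}

Variables eligible for adjustment (non-descendants of delta, excluding delta and gamma): {alpha, eta, kappa, mu, zeta}.
Backdoor paths from delta to gamma:
  P1: delta <- alpha -> gamma
  P2: delta <- zeta -> gamma
The empty set is not sufficient: P1 (delta <- alpha -> gamma) has no collider blocking it and no conditioned non-collider, so it is open.
Try {alpha, zeta}:
  P1: blocked at fork node alpha ∈ conditioning set.
  P2: blocked at fork node zeta ∈ conditioning set.
{alpha, zeta} contains no descendant of delta and blocks every backdoor path.
Every element of {alpha, zeta} is needed (dropping alpha leaves P1 open; dropping zeta leaves P2 open), so no proper subset is valid.
Among all size-2 subsets of the eligible variables, only {alpha, zeta} blocks every backdoor path, so it is the unique smallest valid adjustment set.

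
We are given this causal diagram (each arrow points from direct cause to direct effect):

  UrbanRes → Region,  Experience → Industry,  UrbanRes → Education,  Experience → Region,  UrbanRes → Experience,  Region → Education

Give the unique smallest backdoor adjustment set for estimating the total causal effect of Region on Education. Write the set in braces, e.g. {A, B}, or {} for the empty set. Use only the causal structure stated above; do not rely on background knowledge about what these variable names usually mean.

Variables eligible for adjustment (non-descendants of Region, excluding Region and Education): {Experience, Industry, UrbanRes}.
Backdoor paths from Region to Education:
  P1: Region <- UrbanRes -> Education
  P2: Region <- Experience <- UrbanRes -> Education
The empty set is not sufficient: P1 (Region <- UrbanRes -> Education) has no collider blocking it and no conditioned non-collider, so it is open.
Try {UrbanRes}:
  P1: blocked at fork node UrbanRes ∈ conditioning set.
  P2: blocked at fork node UrbanRes ∈ conditioning set.
{UrbanRes} contains no descendant of Region and blocks every backdoor path.
No other singleton works — e.g. {Experience} leaves P1 open — so {UrbanRes} is the unique smallest valid adjustment set.

{UrbanRes}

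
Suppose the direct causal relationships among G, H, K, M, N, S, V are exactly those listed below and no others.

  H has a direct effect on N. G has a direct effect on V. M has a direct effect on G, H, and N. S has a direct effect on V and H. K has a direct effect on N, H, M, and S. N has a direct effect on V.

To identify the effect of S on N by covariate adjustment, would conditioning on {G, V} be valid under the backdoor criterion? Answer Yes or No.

Backdoor paths from S to N (paths whose first edge points into S):
  P1: S <- K -> M -> H -> N
  P2: S <- K -> M -> G -> V <- N
  P3: S <- K -> M -> N
  P4: S <- K -> H <- M -> G -> V <- N
  P5: S <- K -> H <- M -> N
  P6: S <- K -> H -> N
  P7: S <- K -> N
Condition 1 (no descendant of S in the set): FAILS — V is a descendant of S.
Condition 2 (every backdoor path blocked by {G, V}):
  P1: open — no interior node is in the conditioning set.
  P2: blocked at chain node G ∈ conditioning set.
  P3: open — no interior node is in the conditioning set.
  P4: blocked at chain node G ∈ conditioning set.
  P5: open — collider(s) H are conditioned on (or have a conditioned descendant) and no non-collider on the path is in the set.
  P6: open — no interior node is in the conditioning set.
  P7: open — no interior node is in the conditioning set.
{G, V} does not satisfy the backdoor criterion.

No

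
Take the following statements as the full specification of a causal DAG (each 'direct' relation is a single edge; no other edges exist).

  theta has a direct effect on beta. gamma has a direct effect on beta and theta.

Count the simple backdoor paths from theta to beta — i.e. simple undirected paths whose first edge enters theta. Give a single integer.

1

A backdoor path from theta to beta is any simple undirected path whose first edge points into theta (i.e. leaves theta via a parent).
Parents of theta: {gamma}.
Enumerating:
  P1: theta <- gamma -> beta
That exhausts the simple backdoor paths. Count: 1.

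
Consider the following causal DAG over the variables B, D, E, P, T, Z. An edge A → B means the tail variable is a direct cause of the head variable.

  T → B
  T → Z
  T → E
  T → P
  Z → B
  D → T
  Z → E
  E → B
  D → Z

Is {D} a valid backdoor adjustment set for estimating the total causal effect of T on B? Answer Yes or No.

Yes

Backdoor paths from T to B (paths whose first edge points into T):
  P1: T <- D -> Z -> E -> B
  P2: T <- D -> Z -> B
Condition 1 (no descendant of T in the set): holds — descendants of T are {B, E, P, Z}; none are in {D}.
Condition 2 (every backdoor path blocked by {D}):
  P1: blocked at fork node D ∈ conditioning set.
  P2: blocked at fork node D ∈ conditioning set.
{D} satisfies the backdoor criterion.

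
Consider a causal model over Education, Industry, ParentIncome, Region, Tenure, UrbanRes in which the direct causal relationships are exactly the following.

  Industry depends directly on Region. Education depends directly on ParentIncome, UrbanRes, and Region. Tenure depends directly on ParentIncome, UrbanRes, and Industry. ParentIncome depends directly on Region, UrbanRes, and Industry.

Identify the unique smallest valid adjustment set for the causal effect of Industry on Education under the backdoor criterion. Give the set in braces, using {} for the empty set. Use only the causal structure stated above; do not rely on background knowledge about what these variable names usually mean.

{Region}

Variables eligible for adjustment (non-descendants of Industry, excluding Industry and Education): {Region, UrbanRes}.
Backdoor paths from Industry to Education:
  P1: Industry <- Region -> ParentIncome <- UrbanRes -> Education
  P2: Industry <- Region -> ParentIncome -> Education
  P3: Industry <- Region -> ParentIncome -> Tenure <- UrbanRes -> Education
  P4: Industry <- Region -> Education
The empty set is not sufficient: P2 (Industry <- Region -> ParentIncome -> Education) has no collider blocking it and no conditioned non-collider, so it is open.
Try {Region}:
  P1: blocked at fork node Region ∈ conditioning set.
  P2: blocked at fork node Region ∈ conditioning set.
  P3: blocked at fork node Region ∈ conditioning set.
  P4: blocked at fork node Region ∈ conditioning set.
{Region} contains no descendant of Industry and blocks every backdoor path.
No other singleton works — e.g. {UrbanRes} leaves P2 open — so {Region} is the unique smallest valid adjustment set.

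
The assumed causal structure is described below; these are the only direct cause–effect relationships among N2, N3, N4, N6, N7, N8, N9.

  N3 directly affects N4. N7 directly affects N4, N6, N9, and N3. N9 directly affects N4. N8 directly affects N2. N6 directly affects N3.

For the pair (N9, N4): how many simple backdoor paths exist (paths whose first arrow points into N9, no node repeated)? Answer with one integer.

A backdoor path from N9 to N4 is any simple undirected path whose first edge points into N9 (i.e. leaves N9 via a parent).
Parents of N9: {N7}.
Enumerating:
  P1: N9 <- N7 -> N6 -> N3 -> N4
  P2: N9 <- N7 -> N3 -> N4
  P3: N9 <- N7 -> N4
That exhausts the simple backdoor paths. Count: 3.

3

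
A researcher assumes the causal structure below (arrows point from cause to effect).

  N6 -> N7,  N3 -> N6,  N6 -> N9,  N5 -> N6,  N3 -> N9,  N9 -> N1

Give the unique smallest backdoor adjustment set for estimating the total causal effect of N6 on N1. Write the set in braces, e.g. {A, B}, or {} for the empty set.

{N3}

Variables eligible for adjustment (non-descendants of N6, excluding N6 and N1): {N3, N5}.
Backdoor paths from N6 to N1:
  P1: N6 <- N3 -> N9 -> N1
The empty set is not sufficient: P1 (N6 <- N3 -> N9 -> N1) has no collider blocking it and no conditioned non-collider, so it is open.
Try {N3}:
  P1: blocked at fork node N3 ∈ conditioning set.
{N3} contains no descendant of N6 and blocks every backdoor path.
No other singleton works — e.g. {N5} leaves P1 open — so {N3} is the unique smallest valid adjustment set.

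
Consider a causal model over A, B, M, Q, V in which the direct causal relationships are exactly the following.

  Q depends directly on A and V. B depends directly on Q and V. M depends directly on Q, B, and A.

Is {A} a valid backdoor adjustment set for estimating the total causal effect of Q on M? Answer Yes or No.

No

Backdoor paths from Q to M (paths whose first edge points into Q):
  P1: Q <- A -> M
  P2: Q <- V -> B -> M
Condition 1 (no descendant of Q in the set): holds — descendants of Q are {B, M}; none are in {A}.
Condition 2 (every backdoor path blocked by {A}):
  P1: blocked at fork node A ∈ conditioning set.
  P2: open — no interior node is in the conditioning set.
{A} does not satisfy the backdoor criterion.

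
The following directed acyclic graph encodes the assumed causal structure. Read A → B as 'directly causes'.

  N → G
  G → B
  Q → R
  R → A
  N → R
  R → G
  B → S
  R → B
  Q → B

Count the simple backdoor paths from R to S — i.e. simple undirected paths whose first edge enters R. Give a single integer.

2

A backdoor path from R to S is any simple undirected path whose first edge points into R (i.e. leaves R via a parent).
Parents of R: {N, Q}.
Enumerating:
  P1: R <- Q -> B -> S
  P2: R <- N -> G -> B -> S
That exhausts the simple backdoor paths. Count: 2.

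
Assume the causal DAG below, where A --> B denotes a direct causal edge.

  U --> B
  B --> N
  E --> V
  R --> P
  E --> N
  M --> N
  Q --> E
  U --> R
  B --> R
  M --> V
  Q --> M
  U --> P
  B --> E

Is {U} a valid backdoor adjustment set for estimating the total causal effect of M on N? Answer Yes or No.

No

Backdoor paths from M to N (paths whose first edge points into M):
  P1: M <- Q -> E <- B -> N
  P2: M <- Q -> E -> N
Condition 1 (no descendant of M in the set): holds — descendants of M are {N, V}; none are in {U}.
Condition 2 (every backdoor path blocked by {U}):
  P1: blocked at collider E (neither it nor any descendant is in the conditioning set).
  P2: open — no interior node is in the conditioning set.
{U} does not satisfy the backdoor criterion.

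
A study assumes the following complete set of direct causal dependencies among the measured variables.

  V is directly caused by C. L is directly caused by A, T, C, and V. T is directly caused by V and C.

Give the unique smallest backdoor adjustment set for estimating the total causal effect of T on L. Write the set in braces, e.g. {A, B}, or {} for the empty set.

{C, V}

Variables eligible for adjustment (non-descendants of T, excluding T and L): {A, C, V}.
Backdoor paths from T to L:
  P1: T <- C -> V -> L
  P2: T <- C -> L
  P3: T <- V <- C -> L
  P4: T <- V -> L
The empty set is not sufficient: P1 (T <- C -> V -> L) has no collider blocking it and no conditioned non-collider, so it is open.
Try {C, V}:
  P1: blocked at fork node C ∈ conditioning set.
  P2: blocked at fork node C ∈ conditioning set.
  P3: blocked at chain node V ∈ conditioning set.
  P4: blocked at fork node V ∈ conditioning set.
{C, V} contains no descendant of T and blocks every backdoor path.
Every element of {C, V} is needed (dropping C leaves P2 open; dropping V leaves P4 open), so no proper subset is valid.
Among all size-2 subsets of the eligible variables, only {C, V} blocks every backdoor path, so it is the unique smallest valid adjustment set.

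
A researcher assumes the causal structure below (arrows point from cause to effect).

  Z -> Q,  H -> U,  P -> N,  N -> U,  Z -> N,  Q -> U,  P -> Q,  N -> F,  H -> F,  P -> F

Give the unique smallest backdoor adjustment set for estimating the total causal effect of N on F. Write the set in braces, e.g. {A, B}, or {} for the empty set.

{P}

Variables eligible for adjustment (non-descendants of N, excluding N and F): {H, P, Q, Z}.
Backdoor paths from N to F:
  P1: N <- P -> F
  P2: N <- P -> Q -> U <- H -> F
  P3: N <- Z -> Q <- P -> F
  P4: N <- Z -> Q -> U <- H -> F
The empty set is not sufficient: P1 (N <- P -> F) has no collider blocking it and no conditioned non-collider, so it is open.
Try {P}:
  P1: blocked at fork node P ∈ conditioning set.
  P2: blocked at fork node P ∈ conditioning set.
  P3: blocked at collider Q (neither it nor any descendant is in the conditioning set).
  P4: blocked at collider U (neither it nor any descendant is in the conditioning set).
{P} contains no descendant of N and blocks every backdoor path.
No other singleton works — e.g. {Z} leaves P1 open — so {P} is the unique smallest valid adjustment set.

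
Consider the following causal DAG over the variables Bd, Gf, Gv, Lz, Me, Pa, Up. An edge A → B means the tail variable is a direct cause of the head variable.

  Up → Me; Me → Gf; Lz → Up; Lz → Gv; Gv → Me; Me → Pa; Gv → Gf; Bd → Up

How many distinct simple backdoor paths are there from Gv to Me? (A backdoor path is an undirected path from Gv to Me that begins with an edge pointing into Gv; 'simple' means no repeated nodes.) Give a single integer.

A backdoor path from Gv to Me is any simple undirected path whose first edge points into Gv (i.e. leaves Gv via a parent).
Parents of Gv: {Lz}.
Enumerating:
  P1: Gv <- Lz -> Up -> Me
That exhausts the simple backdoor paths. Count: 1.

1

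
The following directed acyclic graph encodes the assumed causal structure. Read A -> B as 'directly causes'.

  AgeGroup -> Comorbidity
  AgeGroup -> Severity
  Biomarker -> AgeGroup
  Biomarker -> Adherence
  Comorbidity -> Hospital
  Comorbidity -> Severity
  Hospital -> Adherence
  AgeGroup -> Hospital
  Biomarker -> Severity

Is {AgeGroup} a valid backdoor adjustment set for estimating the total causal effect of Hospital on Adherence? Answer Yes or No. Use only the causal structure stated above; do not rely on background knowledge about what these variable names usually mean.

Backdoor paths from Hospital to Adherence (paths whose first edge points into Hospital):
  P1: Hospital <- AgeGroup <- Biomarker -> Adherence
  P2: Hospital <- AgeGroup -> Comorbidity -> Severity <- Biomarker -> Adherence
  P3: Hospital <- AgeGroup -> Severity <- Biomarker -> Adherence
  P4: Hospital <- Comorbidity <- AgeGroup <- Biomarker -> Adherence
  P5: Hospital <- Comorbidity <- AgeGroup -> Severity <- Biomarker -> Adherence
  P6: Hospital <- Comorbidity -> Severity <- Biomarker -> Adherence
  P7: Hospital <- Comorbidity -> Severity <- AgeGroup <- Biomarker -> Adherence
Condition 1 (no descendant of Hospital in the set): holds — descendants of Hospital are {Adherence}; none are in {AgeGroup}.
Condition 2 (every backdoor path blocked by {AgeGroup}):
  P1: blocked at chain node AgeGroup ∈ conditioning set.
  P2: blocked at fork node AgeGroup ∈ conditioning set.
  P3: blocked at fork node AgeGroup ∈ conditioning set.
  P4: blocked at chain node AgeGroup ∈ conditioning set.
  P5: blocked at fork node AgeGroup ∈ conditioning set.
  P6: blocked at collider Severity (neither it nor any descendant is in the conditioning set).
  P7: blocked at collider Severity (neither it nor any descendant is in the conditioning set).
{AgeGroup} satisfies the backdoor criterion.

Yes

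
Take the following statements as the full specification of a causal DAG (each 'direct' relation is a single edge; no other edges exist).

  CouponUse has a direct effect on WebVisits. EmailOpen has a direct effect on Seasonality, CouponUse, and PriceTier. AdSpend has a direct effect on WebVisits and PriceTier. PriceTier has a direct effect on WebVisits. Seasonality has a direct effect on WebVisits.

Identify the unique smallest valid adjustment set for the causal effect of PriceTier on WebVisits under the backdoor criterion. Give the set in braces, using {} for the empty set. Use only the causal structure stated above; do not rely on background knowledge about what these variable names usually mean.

Variables eligible for adjustment (non-descendants of PriceTier, excluding PriceTier and WebVisits): {AdSpend, CouponUse, EmailOpen, Seasonality}.
Backdoor paths from PriceTier to WebVisits:
  P1: PriceTier <- EmailOpen -> Seasonality -> WebVisits
  P2: PriceTier <- EmailOpen -> CouponUse -> WebVisits
  P3: PriceTier <- AdSpend -> WebVisits
The empty set is not sufficient: P1 (PriceTier <- EmailOpen -> Seasonality -> WebVisits) has no collider blocking it and no conditioned non-collider, so it is open.
Try {AdSpend, EmailOpen}:
  P1: blocked at fork node EmailOpen ∈ conditioning set.
  P2: blocked at fork node EmailOpen ∈ conditioning set.
  P3: blocked at fork node AdSpend ∈ conditioning set.
{AdSpend, EmailOpen} contains no descendant of PriceTier and blocks every backdoor path.
Every element of {AdSpend, EmailOpen} is needed (dropping AdSpend leaves P3 open; dropping EmailOpen leaves P1 open), so no proper subset is valid.
Among all size-2 subsets of the eligible variables, only {AdSpend, EmailOpen} blocks every backdoor path, so it is the unique smallest valid adjustment set.

{AdSpend, EmailOpen}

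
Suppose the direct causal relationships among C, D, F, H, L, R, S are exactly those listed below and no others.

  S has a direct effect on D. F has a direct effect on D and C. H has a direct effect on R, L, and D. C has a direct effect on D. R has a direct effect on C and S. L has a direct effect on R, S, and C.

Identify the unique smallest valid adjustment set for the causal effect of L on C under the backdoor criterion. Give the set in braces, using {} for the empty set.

Variables eligible for adjustment (non-descendants of L, excluding L and C): {F, H}.
Backdoor paths from L to C:
  P1: L <- H -> R -> S -> D <- F -> C
  P2: L <- H -> R -> S -> D <- C
  P3: L <- H -> R -> C
  P4: L <- H -> D <- F -> C
  P5: L <- H -> D <- S <- R -> C
  P6: L <- H -> D <- C
The empty set is not sufficient: P3 (L <- H -> R -> C) has no collider blocking it and no conditioned non-collider, so it is open.
Try {H}:
  P1: blocked at fork node H ∈ conditioning set.
  P2: blocked at fork node H ∈ conditioning set.
  P3: blocked at fork node H ∈ conditioning set.
  P4: blocked at fork node H ∈ conditioning set.
  P5: blocked at fork node H ∈ conditioning set.
  P6: blocked at fork node H ∈ conditioning set.
{H} contains no descendant of L and blocks every backdoor path.
No other singleton works — e.g. {F} leaves P3 open — so {H} is the unique smallest valid adjustment set.

{H}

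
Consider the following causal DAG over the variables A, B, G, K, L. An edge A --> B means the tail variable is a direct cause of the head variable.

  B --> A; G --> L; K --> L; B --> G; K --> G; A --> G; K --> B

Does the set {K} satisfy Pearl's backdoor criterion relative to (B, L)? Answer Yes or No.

Yes

Backdoor paths from B to L (paths whose first edge points into B):
  P1: B <- K -> G -> L
  P2: B <- K -> L
Condition 1 (no descendant of B in the set): holds — descendants of B are {A, G, L}; none are in {K}.
Condition 2 (every backdoor path blocked by {K}):
  P1: blocked at fork node K ∈ conditioning set.
  P2: blocked at fork node K ∈ conditioning set.
{K} satisfies the backdoor criterion.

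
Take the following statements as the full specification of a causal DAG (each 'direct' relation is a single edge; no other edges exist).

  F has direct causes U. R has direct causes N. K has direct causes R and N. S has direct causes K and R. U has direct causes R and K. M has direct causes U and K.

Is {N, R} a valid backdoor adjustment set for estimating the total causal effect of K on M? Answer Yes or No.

Backdoor paths from K to M (paths whose first edge points into K):
  P1: K <- N -> R -> U -> M
  P2: K <- R -> U -> M
Condition 1 (no descendant of K in the set): holds — descendants of K are {F, M, S, U}; none are in {N, R}.
Condition 2 (every backdoor path blocked by {N, R}):
  P1: blocked at fork node N ∈ conditioning set.
  P2: blocked at fork node R ∈ conditioning set.
{N, R} satisfies the backdoor criterion.

Yes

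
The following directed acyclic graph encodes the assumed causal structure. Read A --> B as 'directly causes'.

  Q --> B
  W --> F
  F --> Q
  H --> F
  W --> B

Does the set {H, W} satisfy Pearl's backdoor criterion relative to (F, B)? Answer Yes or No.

Backdoor paths from F to B (paths whose first edge points into F):
  P1: F <- W -> B
Condition 1 (no descendant of F in the set): holds — descendants of F are {B, Q}; none are in {H, W}.
Condition 2 (every backdoor path blocked by {H, W}):
  P1: blocked at fork node W ∈ conditioning set.
{H, W} satisfies the backdoor criterion.

Yes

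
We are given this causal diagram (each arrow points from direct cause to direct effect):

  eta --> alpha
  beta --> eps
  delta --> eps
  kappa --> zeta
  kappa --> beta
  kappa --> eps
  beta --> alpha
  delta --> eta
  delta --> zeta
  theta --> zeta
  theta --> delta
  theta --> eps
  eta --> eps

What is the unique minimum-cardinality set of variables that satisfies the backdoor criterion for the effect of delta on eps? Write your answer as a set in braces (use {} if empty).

Variables eligible for adjustment (non-descendants of delta, excluding delta and eps): {beta, kappa, theta}.
Backdoor paths from delta to eps:
  P1: delta <- theta -> eps
  P2: delta <- theta -> zeta <- kappa -> beta -> alpha <- eta -> eps
  P3: delta <- theta -> zeta <- kappa -> beta -> eps
  P4: delta <- theta -> zeta <- kappa -> eps
The empty set is not sufficient: P1 (delta <- theta -> eps) has no collider blocking it and no conditioned non-collider, so it is open.
Try {theta}:
  P1: blocked at fork node theta ∈ conditioning set.
  P2: blocked at fork node theta ∈ conditioning set.
  P3: blocked at fork node theta ∈ conditioning set.
  P4: blocked at fork node theta ∈ conditioning set.
{theta} contains no descendant of delta and blocks every backdoor path.
No other singleton works — e.g. {kappa} leaves P1 open — so {theta} is the unique smallest valid adjustment set.

{theta}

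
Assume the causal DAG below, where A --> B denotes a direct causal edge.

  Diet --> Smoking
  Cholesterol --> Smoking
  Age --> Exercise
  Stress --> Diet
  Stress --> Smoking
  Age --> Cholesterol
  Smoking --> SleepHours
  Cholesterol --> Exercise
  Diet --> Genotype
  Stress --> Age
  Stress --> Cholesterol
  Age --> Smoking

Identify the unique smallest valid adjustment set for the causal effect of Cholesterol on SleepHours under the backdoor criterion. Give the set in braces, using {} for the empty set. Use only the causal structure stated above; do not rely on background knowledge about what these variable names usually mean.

Variables eligible for adjustment (non-descendants of Cholesterol, excluding Cholesterol and SleepHours): {Age, Diet, Genotype, Stress}.
Backdoor paths from Cholesterol to SleepHours:
  P1: Cholesterol <- Stress -> Age -> Smoking -> SleepHours
  P2: Cholesterol <- Stress -> Diet -> Smoking -> SleepHours
  P3: Cholesterol <- Stress -> Smoking -> SleepHours
  P4: Cholesterol <- Age <- Stress -> Diet -> Smoking -> SleepHours
  P5: Cholesterol <- Age <- Stress -> Smoking -> SleepHours
  P6: Cholesterol <- Age -> Smoking -> SleepHours
The empty set is not sufficient: P1 (Cholesterol <- Stress -> Age -> Smoking -> SleepHours) has no collider blocking it and no conditioned non-collider, so it is open.
Try {Age, Stress}:
  P1: blocked at fork node Stress ∈ conditioning set.
  P2: blocked at fork node Stress ∈ conditioning set.
  P3: blocked at fork node Stress ∈ conditioning set.
  P4: blocked at chain node Age ∈ conditioning set.
  P5: blocked at chain node Age ∈ conditioning set.
  P6: blocked at fork node Age ∈ conditioning set.
{Age, Stress} contains no descendant of Cholesterol and blocks every backdoor path.
Every element of {Age, Stress} is needed (dropping Age leaves P6 open; dropping Stress leaves P2 open), so no proper subset is valid.
Among all size-2 subsets of the eligible variables, only {Age, Stress} blocks every backdoor path, so it is the unique smallest valid adjustment set.

{Age, Stress}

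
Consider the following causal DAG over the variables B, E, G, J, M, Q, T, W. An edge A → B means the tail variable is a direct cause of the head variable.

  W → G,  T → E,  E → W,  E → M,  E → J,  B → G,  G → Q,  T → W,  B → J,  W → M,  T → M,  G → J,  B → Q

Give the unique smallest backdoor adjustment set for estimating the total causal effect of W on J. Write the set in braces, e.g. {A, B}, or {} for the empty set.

Variables eligible for adjustment (non-descendants of W, excluding W and J): {B, E, T}.
Backdoor paths from W to J:
  P1: W <- T -> E -> J
  P2: W <- T -> M <- E -> J
  P3: W <- E -> J
The empty set is not sufficient: P1 (W <- T -> E -> J) has no collider blocking it and no conditioned non-collider, so it is open.
Try {E}:
  P1: blocked at chain node E ∈ conditioning set.
  P2: blocked at collider M (neither it nor any descendant is in the conditioning set).
  P3: blocked at fork node E ∈ conditioning set.
{E} contains no descendant of W and blocks every backdoor path.
No other singleton works — e.g. {T} leaves P3 open — so {E} is the unique smallest valid adjustment set.

{E}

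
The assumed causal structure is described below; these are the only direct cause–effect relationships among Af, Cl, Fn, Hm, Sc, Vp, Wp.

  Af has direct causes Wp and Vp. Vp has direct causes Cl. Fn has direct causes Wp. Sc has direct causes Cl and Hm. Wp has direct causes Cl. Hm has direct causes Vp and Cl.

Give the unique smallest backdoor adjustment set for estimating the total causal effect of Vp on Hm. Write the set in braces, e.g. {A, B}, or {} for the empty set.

Variables eligible for adjustment (non-descendants of Vp, excluding Vp and Hm): {Cl, Fn, Wp}.
Backdoor paths from Vp to Hm:
  P1: Vp <- Cl -> Hm
  P2: Vp <- Cl -> Sc <- Hm
The empty set is not sufficient: P1 (Vp <- Cl -> Hm) has no collider blocking it and no conditioned non-collider, so it is open.
Try {Cl}:
  P1: blocked at fork node Cl ∈ conditioning set.
  P2: blocked at fork node Cl ∈ conditioning set.
{Cl} contains no descendant of Vp and blocks every backdoor path.
No other singleton works — e.g. {Wp} leaves P1 open — so {Cl} is the unique smallest valid adjustment set.

{Cl}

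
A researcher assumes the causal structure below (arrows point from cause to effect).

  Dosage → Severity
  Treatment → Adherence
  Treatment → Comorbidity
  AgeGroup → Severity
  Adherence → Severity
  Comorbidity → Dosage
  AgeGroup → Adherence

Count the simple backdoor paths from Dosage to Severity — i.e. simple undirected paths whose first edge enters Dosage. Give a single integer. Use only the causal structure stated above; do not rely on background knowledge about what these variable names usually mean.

A backdoor path from Dosage to Severity is any simple undirected path whose first edge points into Dosage (i.e. leaves Dosage via a parent).
Parents of Dosage: {Comorbidity}.
Enumerating:
  P1: Dosage <- Comorbidity <- Treatment -> Adherence <- AgeGroup -> Severity
  P2: Dosage <- Comorbidity <- Treatment -> Adherence -> Severity
That exhausts the simple backdoor paths. Count: 2.

2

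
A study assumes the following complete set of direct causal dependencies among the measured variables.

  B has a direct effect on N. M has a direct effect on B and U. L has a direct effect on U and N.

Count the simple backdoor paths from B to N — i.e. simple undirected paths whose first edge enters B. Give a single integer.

A backdoor path from B to N is any simple undirected path whose first edge points into B (i.e. leaves B via a parent).
Parents of B: {M}.
Enumerating:
  P1: B <- M -> U <- L -> N
That exhausts the simple backdoor paths. Count: 1.

1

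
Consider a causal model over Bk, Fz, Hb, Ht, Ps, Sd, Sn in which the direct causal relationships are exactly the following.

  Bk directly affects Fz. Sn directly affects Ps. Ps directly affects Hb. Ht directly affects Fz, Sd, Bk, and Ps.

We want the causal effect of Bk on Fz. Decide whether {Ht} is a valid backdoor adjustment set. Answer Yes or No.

Yes

Backdoor paths from Bk to Fz (paths whose first edge points into Bk):
  P1: Bk <- Ht -> Fz
Condition 1 (no descendant of Bk in the set): holds — descendants of Bk are {Fz}; none are in {Ht}.
Condition 2 (every backdoor path blocked by {Ht}):
  P1: blocked at fork node Ht ∈ conditioning set.
{Ht} satisfies the backdoor criterion.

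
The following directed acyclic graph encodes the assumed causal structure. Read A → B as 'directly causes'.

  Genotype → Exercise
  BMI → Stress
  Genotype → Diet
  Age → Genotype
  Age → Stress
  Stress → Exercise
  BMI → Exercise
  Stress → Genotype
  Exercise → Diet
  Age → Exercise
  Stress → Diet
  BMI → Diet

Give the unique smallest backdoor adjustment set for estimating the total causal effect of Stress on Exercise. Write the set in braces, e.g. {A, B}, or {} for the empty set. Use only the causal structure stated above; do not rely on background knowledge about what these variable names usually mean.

{Age, BMI}

Variables eligible for adjustment (non-descendants of Stress, excluding Stress and Exercise): {Age, BMI}.
Backdoor paths from Stress to Exercise:
  P1: Stress <- Age -> Genotype -> Exercise
  P2: Stress <- Age -> Genotype -> Diet <- BMI -> Exercise
  P3: Stress <- Age -> Genotype -> Diet <- Exercise
  P4: Stress <- Age -> Exercise
  P5: Stress <- BMI -> Exercise
  P6: Stress <- BMI -> Diet <- Genotype <- Age -> Exercise
  P7: Stress <- BMI -> Diet <- Genotype -> Exercise
  P8: Stress <- BMI -> Diet <- Exercise
The empty set is not sufficient: P1 (Stress <- Age -> Genotype -> Exercise) has no collider blocking it and no conditioned non-collider, so it is open.
Try {Age, BMI}:
  P1: blocked at fork node Age ∈ conditioning set.
  P2: blocked at fork node Age ∈ conditioning set.
  P3: blocked at fork node Age ∈ conditioning set.
  P4: blocked at fork node Age ∈ conditioning set.
  P5: blocked at fork node BMI ∈ conditioning set.
  P6: blocked at fork node BMI ∈ conditioning set.
  P7: blocked at fork node BMI ∈ conditioning set.
  P8: blocked at fork node BMI ∈ conditioning set.
{Age, BMI} contains no descendant of Stress and blocks every backdoor path.
Every element of {Age, BMI} is needed (dropping Age leaves P1 open; dropping BMI leaves P5 open), so no proper subset is valid.
Among all size-2 subsets of the eligible variables, only {Age, BMI} blocks every backdoor path, so it is the unique smallest valid adjustment set.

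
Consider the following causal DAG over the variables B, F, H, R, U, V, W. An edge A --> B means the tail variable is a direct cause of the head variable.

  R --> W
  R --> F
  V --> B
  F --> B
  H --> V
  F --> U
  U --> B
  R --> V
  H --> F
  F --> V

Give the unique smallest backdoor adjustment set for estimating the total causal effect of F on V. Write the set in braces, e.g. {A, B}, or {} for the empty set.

Variables eligible for adjustment (non-descendants of F, excluding F and V): {H, R, W}.
Backdoor paths from F to V:
  P1: F <- R -> V
  P2: F <- H -> V
The empty set is not sufficient: P1 (F <- R -> V) has no collider blocking it and no conditioned non-collider, so it is open.
Try {H, R}:
  P1: blocked at fork node R ∈ conditioning set.
  P2: blocked at fork node H ∈ conditioning set.
{H, R} contains no descendant of F and blocks every backdoor path.
Every element of {H, R} is needed (dropping H leaves P2 open; dropping R leaves P1 open), so no proper subset is valid.
Among all size-2 subsets of the eligible variables, only {H, R} blocks every backdoor path, so it is the unique smallest valid adjustment set.

{H, R}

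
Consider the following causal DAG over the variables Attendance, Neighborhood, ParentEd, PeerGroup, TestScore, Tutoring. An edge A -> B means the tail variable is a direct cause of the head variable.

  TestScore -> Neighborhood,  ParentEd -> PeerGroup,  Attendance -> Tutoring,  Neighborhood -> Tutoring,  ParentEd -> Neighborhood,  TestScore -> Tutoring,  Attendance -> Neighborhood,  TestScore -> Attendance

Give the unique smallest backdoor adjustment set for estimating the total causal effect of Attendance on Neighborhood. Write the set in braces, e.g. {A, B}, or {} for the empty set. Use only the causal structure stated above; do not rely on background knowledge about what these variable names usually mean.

Variables eligible for adjustment (non-descendants of Attendance, excluding Attendance and Neighborhood): {ParentEd, PeerGroup, TestScore}.
Backdoor paths from Attendance to Neighborhood:
  P1: Attendance <- TestScore -> Neighborhood
  P2: Attendance <- TestScore -> Tutoring <- Neighborhood
The empty set is not sufficient: P1 (Attendance <- TestScore -> Neighborhood) has no collider blocking it and no conditioned non-collider, so it is open.
Try {TestScore}:
  P1: blocked at fork node TestScore ∈ conditioning set.
  P2: blocked at fork node TestScore ∈ conditioning set.
{TestScore} contains no descendant of Attendance and blocks every backdoor path.
No other singleton works — e.g. {ParentEd} leaves P1 open — so {TestScore} is the unique smallest valid adjustment set.

{TestScore}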